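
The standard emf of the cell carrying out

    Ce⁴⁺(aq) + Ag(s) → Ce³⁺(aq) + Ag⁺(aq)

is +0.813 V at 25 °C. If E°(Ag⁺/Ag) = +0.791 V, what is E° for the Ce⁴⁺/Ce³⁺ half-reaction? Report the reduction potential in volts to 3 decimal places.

In the reaction as written the Ce⁴⁺/Ce³⁺ couple is reduced (cathode) and Ag⁺/Ag is oxidized (anode), so E°cell = E°(Ce⁴⁺/Ce³⁺) − E°(Ag⁺/Ag).
E°(Ce⁴⁺/Ce³⁺) = E°cell + E°(anode) = +0.813 + (+0.791) = +1.604 V.

+1.604 V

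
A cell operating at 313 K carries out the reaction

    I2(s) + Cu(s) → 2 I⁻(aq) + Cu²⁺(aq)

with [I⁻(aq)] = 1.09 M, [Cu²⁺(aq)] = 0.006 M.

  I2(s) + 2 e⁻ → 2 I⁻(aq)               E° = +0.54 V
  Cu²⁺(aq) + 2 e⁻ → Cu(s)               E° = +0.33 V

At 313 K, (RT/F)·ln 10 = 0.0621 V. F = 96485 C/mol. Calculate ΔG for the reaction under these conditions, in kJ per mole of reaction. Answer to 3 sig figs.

−53.4 kJ/mol

The standard cell potential is +0.54 − (+0.33) = +0.21 V, with n = 2 electrons in the balanced equation.
The reaction quotient is [I⁻(aq)]^2·[Cu²⁺(aq)] = 0.00713; by Nernst, E = +0.21 − (0.0621/2)(−2.147) = +0.2767 V.
ΔG = −nFE = −(2)(96485)(+0.2767) J/mol = −53.4 kJ/mol.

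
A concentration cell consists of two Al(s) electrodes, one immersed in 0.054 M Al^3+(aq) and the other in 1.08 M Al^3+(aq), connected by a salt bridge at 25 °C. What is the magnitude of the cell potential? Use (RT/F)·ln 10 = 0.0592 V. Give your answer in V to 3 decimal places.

0.026 V

For a concentration cell E°cell = 0, since both electrodes use the same couple.
The compartment with the higher Al^3+(aq) concentration (1.08 M) acts as the cathode; ions are reduced there and produced at the dilute (0.054 M) anode.
With n = 3, Ecell = −(0.0592/3)·log([dilute]/[conc]) = −(0.0592/3)·log(0.054/1.08) = +0.026 V.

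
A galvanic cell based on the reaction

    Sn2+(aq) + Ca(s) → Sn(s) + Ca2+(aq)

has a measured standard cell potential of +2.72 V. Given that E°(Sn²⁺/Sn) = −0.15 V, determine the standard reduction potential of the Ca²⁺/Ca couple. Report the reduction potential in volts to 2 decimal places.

−2.87 V

In the reaction as written the Sn²⁺/Sn couple is reduced (cathode) and Ca²⁺/Ca is oxidized (anode), so E°cell = E°(Sn²⁺/Sn) − E°(Ca²⁺/Ca).
E°(Ca²⁺/Ca) = E°(cathode) − E°cell = −0.15 − (+2.72) = −2.87 V.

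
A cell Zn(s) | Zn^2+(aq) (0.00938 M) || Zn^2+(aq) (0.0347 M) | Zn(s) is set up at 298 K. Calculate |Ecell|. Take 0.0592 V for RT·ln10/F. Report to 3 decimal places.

0.017 V

For a concentration cell E°cell = 0, since both electrodes use the same couple.
The compartment with the higher Zn^2+(aq) concentration (0.0347 M) acts as the cathode; ions are reduced there and produced at the dilute (0.00938 M) anode.
With n = 2, Ecell = −(0.0592/2)·log([dilute]/[conc]) = −(0.0592/2)·log(0.00938/0.0347) = +0.017 V.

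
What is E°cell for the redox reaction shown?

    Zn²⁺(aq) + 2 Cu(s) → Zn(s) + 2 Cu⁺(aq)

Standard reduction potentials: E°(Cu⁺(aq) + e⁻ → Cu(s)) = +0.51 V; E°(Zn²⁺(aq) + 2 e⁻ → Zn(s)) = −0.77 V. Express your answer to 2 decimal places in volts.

Zn²⁺(aq) gains electrons, so the Zn²⁺/Zn couple is the cathode; the Cu⁺/Cu couple is the anode.
E°cell = E°(cathode) − E°(anode) = −0.77 − (+0.51) = −1.28 V.
The negative E°cell means the reaction is non-spontaneous in the direction written.

−1.28 V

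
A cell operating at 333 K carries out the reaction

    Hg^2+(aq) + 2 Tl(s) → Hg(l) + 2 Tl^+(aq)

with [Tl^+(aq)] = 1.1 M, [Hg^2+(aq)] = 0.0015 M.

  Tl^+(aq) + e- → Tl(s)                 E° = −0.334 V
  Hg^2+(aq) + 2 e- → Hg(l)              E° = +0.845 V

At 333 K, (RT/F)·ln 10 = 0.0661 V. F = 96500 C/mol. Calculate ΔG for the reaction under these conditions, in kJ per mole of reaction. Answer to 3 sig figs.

E°cell = +0.845 − (−0.334) = +1.179 V; the balanced reaction transfers n = 2 electrons.
The reaction quotient is [Tl^+(aq)]^2 / [Hg^2+(aq)] = 807; by Nernst, E = +1.179 − (0.0661/2)(2.907) = +1.0829 V.
Then ΔG = −nFE = −2 × 96500 × +1.0829 J/mol = −209 kJ/mol.

−209 kJ/mol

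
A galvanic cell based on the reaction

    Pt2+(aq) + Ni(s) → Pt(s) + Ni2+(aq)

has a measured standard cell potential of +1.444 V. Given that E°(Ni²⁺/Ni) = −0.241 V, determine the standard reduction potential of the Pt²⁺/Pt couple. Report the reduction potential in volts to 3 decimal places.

+1.203 V

In the reaction as written the Pt²⁺/Pt couple is reduced (cathode) and Ni²⁺/Ni is oxidized (anode), so E°cell = E°(Pt²⁺/Pt) − E°(Ni²⁺/Ni).
E°(Pt²⁺/Pt) = E°cell + E°(anode) = +1.444 + (−0.241) = +1.203 V.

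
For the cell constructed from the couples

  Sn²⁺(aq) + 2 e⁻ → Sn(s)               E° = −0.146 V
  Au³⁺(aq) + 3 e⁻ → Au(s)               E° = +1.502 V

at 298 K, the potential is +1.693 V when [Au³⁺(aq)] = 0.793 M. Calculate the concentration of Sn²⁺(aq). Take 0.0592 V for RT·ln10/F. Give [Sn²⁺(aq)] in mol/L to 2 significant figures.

0.026 M

The Au³⁺/Au couple has the larger reduction potential, so it is the cathode: E°cell = +1.502 − (−0.146) = +1.648 V and n = 6.
Since E = E° − (0.0592/n)·log Q, log Q = n(E° − E)/0.0592 = −4.561.
Balancing electrons gives 2 Au³⁺(aq) + 3 Sn(s) → 2 Au(s) + 3 Sn²⁺(aq); thus Q = [Sn²⁺(aq)]^3 / [Au³⁺(aq)]^2.
Solving for the unknown gives log [Sn²⁺(aq)] = −1.587, so [Sn²⁺(aq)] ≈ 0.026 M.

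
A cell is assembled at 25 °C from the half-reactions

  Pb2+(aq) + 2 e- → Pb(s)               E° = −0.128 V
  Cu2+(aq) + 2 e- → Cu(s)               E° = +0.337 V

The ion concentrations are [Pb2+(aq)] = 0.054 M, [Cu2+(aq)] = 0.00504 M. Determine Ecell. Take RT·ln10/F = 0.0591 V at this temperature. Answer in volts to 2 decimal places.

+0.43 V

Cu²⁺/Cu is reduced (cathode, E° = +0.337 V) and Pb²⁺/Pb is oxidized (anode).
E°cell = E°cat − E°an = +0.337 − (−0.128) = +0.465 V; n = 2.
For the overall reaction Cu2+(aq) + Pb(s) → Cu(s) + Pb2+(aq), Q = [Pb2+(aq)] / [Cu2+(aq)] = 10.7, giving log Q = 1.030.
By the Nernst equation, E = +0.465 − (0.0591/2)·(1.030) = +0.43 V.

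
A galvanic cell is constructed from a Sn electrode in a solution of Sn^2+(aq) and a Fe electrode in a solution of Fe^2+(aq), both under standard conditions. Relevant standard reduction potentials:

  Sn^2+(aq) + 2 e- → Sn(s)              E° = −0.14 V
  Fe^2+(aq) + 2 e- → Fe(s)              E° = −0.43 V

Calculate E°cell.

+0.29 V

Of the two couples in this cell, the one with the more positive reduction potential is reduced at the cathode: here that is Sn²⁺/Sn (−0.14 V); Fe²⁺/Fe (−0.43 V) is the anode.
E°cell = E°(cathode) − E°(anode) = −0.14 − (−0.43) = +0.29 V.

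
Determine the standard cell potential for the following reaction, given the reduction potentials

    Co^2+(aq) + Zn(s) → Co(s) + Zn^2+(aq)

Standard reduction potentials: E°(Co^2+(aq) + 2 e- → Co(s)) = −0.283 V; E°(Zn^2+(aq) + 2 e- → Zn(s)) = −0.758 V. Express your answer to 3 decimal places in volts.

+0.475 V

Co^2+(aq) gains electrons, so the Co²⁺/Co couple is the cathode; the Zn²⁺/Zn couple is the anode.
E°cell = E°(cathode) − E°(anode) = −0.283 − (−0.758) = +0.475 V.
The positive value indicates the reaction is spontaneous as written.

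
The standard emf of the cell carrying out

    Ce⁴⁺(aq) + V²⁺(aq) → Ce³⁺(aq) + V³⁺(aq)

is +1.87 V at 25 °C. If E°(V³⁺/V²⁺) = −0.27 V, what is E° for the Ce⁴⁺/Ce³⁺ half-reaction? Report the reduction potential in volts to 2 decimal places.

In the reaction as written the Ce⁴⁺/Ce³⁺ couple is reduced (cathode) and V³⁺/V²⁺ is oxidized (anode), so E°cell = E°(Ce⁴⁺/Ce³⁺) − E°(V³⁺/V²⁺).
E°(Ce⁴⁺/Ce³⁺) = E°cell + E°(anode) = +1.87 + (−0.27) = +1.60 V.

+1.60 V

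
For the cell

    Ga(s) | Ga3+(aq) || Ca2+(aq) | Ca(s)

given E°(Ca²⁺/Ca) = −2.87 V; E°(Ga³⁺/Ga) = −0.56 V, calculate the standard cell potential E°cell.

By convention the left-hand electrode in cell notation is the anode (oxidation) and the right-hand electrode is the cathode (reduction).
E°cell = E°(right) − E°(left) = −2.87 − (−0.56) = −2.31 V.
The negative sign shows that, as written, the cell would require an external voltage to drive the reaction.

−2.31 V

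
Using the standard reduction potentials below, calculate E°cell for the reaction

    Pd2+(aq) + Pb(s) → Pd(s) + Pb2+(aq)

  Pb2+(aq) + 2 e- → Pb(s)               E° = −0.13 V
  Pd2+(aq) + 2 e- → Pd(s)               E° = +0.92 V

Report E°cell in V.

+1.05 V

In the reaction as written, Pd2+(aq) is reduced (cathode) and Pb2+(aq) is produced by oxidation at the anode.
E°cell = E°(cathode) − E°(anode) = +0.92 − (−0.13) = +1.05 V.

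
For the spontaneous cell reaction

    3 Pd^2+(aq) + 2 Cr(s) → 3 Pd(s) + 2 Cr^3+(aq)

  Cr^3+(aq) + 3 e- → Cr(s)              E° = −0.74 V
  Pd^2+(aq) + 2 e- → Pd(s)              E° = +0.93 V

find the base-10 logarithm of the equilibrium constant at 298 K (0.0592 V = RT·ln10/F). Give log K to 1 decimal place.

log K = 169.3

The Pd²⁺/Pd couple is reduced (cathode); E°cell = +0.93 − (−0.74) = +1.67 V with n = 6.
At equilibrium E = 0, so log K = nE°cell / 0.0592 = (6)(+1.67) / 0.0592 = 169.3.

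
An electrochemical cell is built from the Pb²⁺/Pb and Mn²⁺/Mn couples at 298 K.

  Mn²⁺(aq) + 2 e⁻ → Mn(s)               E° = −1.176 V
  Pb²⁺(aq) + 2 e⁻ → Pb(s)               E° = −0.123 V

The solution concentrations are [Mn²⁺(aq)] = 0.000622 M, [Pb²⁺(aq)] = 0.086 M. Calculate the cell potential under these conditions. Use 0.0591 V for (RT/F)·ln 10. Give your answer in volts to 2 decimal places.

+1.12 V

The Pb²⁺/Pb couple has the more positive E°, so it is the cathode; Mn²⁺/Mn is the anode.
E°cell = E°cat − E°an = −0.123 − (−1.176) = +1.053 V; n = 2.
The balanced reaction is Pb²⁺(aq) + Mn(s) → Pb(s) + Mn²⁺(aq), so Q = [Mn²⁺(aq)] / [Pb²⁺(aq)] = 0.00723 and log Q = −2.141.
E = E° − (0.0591/n)·log Q = +1.053 − (0.0591/2)(−2.141) = +1.12 V.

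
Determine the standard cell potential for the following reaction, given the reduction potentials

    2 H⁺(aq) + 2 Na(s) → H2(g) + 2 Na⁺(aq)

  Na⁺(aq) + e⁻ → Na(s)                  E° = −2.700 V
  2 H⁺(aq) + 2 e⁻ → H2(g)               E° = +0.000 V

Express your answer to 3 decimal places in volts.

H⁺(aq) gains electrons, so the 2H⁺/H₂ couple is the cathode; the Na⁺/Na couple is the anode.
E°cell = E°(cathode) − E°(anode) = +0.000 − (−2.700) = +2.700 V.

+2.700 V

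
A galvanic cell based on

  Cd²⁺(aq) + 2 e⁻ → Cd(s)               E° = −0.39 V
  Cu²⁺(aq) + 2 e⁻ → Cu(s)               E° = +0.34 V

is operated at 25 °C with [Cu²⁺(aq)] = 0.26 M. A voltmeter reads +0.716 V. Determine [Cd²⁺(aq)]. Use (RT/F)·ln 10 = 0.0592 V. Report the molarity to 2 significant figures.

With Cu²⁺/Cu at the cathode and Cd²⁺/Cd at the anode, E°cell = +0.34 − (−0.39) = +0.73 V (n = 2).
Rearranging E = E° − (0.0592/n)·log Q gives log Q = 2(+0.73 − (+0.716))/0.0592 = 0.473.
Balancing electrons gives Cu²⁺(aq) + Cd(s) → Cu(s) + Cd²⁺(aq); thus Q = [Cd²⁺(aq)] / [Cu²⁺(aq)].
Solving for the unknown gives log [Cd²⁺(aq)] = −0.112, so [Cd²⁺(aq)] ≈ 0.77 M.

0.77 M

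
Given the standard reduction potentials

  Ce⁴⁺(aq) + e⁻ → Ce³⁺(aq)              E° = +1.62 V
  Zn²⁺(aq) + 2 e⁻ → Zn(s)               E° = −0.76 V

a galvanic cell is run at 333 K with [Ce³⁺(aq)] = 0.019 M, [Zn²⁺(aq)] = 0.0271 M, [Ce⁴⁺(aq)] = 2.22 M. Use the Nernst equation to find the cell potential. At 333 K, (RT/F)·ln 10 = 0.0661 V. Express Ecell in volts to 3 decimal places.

Since E°(Ce⁴⁺/Ce³⁺) > E°(Zn²⁺/Zn), Ce⁴⁺/Ce³⁺ serves as the cathode.
E°cell = E°cat − E°an = +1.62 − (−0.76) = +2.38 V; n = 2.
The balanced reaction is 2 Ce⁴⁺(aq) + Zn(s) → 2 Ce³⁺(aq) + Zn²⁺(aq), so Q = ([Ce³⁺(aq)]^2·[Zn²⁺(aq)]) / [Ce⁴⁺(aq)]^2 = 1.99×10^−6 and log Q = −5.702.
By the Nernst equation, E = +2.38 − (0.0661/2)·(−5.702) = +2.568 V.

+2.568 V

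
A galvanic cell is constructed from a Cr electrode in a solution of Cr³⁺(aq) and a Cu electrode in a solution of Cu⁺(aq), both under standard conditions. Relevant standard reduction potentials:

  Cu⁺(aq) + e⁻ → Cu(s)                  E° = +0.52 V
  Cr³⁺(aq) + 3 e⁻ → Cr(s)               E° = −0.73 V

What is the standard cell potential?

Of the two couples in this cell, the one with the more positive reduction potential is reduced at the cathode: here that is Cu⁺/Cu (+0.52 V); Cr³⁺/Cr (−0.73 V) is the anode.
E°cell = E°(cathode) − E°(anode) = +0.52 − (−0.73) = +1.25 V.

+1.25 V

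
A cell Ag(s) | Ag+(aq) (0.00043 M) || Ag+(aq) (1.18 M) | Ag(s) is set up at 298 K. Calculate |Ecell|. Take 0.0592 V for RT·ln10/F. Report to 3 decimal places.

0.204 V

For a concentration cell E°cell = 0, since both electrodes use the same couple.
The compartment with the higher Ag+(aq) concentration (1.18 M) acts as the cathode; ions are reduced there and produced at the dilute (0.00043 M) anode.
With n = 1, Ecell = −(0.0592/1)·log([dilute]/[conc]) = −(0.0592/1)·log(0.00043/1.18) = +0.204 V.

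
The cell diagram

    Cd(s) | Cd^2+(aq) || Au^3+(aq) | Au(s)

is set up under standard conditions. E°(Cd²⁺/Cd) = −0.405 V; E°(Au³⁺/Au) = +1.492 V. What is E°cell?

By convention the left-hand electrode in cell notation is the anode (oxidation) and the right-hand electrode is the cathode (reduction).
E°cell = E°(right) − E°(left) = +1.492 − (−0.405) = +1.897 V.

+1.897 V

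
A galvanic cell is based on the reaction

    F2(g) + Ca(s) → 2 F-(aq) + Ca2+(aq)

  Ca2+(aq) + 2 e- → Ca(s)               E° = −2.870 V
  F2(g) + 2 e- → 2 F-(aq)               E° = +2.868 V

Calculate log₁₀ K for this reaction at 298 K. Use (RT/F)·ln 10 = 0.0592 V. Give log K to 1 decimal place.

The F₂/F⁻ couple is reduced (cathode); E°cell = +2.868 − (−2.870) = +5.738 V with n = 2.
At equilibrium E = 0, so log K = nE°cell / 0.0592 = (2)(+5.738) / 0.0592 = 193.9.

log K = 193.9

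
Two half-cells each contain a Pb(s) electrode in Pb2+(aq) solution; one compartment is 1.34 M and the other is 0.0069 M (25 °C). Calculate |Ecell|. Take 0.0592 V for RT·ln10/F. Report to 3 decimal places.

0.068 V

For a concentration cell E°cell = 0, since both electrodes use the same couple.
The compartment with the higher Pb2+(aq) concentration (1.34 M) acts as the cathode; ions are reduced there and produced at the dilute (0.0069 M) anode.
With n = 2, Ecell = −(0.0592/2)·log([dilute]/[conc]) = −(0.0592/2)·log(0.0069/1.34) = +0.068 V.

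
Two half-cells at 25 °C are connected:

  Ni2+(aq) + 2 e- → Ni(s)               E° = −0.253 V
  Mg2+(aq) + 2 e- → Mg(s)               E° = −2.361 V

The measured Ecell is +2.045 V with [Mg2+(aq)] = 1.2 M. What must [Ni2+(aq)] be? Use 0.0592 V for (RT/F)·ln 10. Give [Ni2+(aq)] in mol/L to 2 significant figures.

0.0089 M

Ni²⁺/Ni is the cathode (higher E°); E°cell = −0.253 − (−2.361) = +2.108 V with n = 2.
From the Nernst equation, log Q = n(E° − E)/0.0592 = 2·(+2.108 − (+2.045))/0.0592 = 2.128.
Balancing electrons gives Ni2+(aq) + Mg(s) → Ni(s) + Mg2+(aq); thus Q = [Mg2+(aq)] / [Ni2+(aq)].
Solving for the unknown gives log [Ni2+(aq)] = −2.049, so [Ni2+(aq)] ≈ 0.0089 M.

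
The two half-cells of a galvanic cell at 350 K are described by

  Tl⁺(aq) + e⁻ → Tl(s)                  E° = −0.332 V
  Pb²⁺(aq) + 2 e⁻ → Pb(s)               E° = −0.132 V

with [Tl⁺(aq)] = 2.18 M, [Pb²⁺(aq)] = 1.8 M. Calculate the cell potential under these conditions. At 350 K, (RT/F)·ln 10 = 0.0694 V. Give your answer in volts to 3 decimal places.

The Pb²⁺/Pb couple has the more positive E°, so it is the cathode; Tl⁺/Tl is the anode.
The standard potential is −0.132 − (−0.332) = +0.200 V and the balanced reaction transfers n = 2 electrons.
For the overall reaction Pb²⁺(aq) + 2 Tl(s) → Pb(s) + 2 Tl⁺(aq), Q = [Tl⁺(aq)]^2 / [Pb²⁺(aq)] = 2.64, giving log Q = 0.422.
By the Nernst equation, E = +0.200 − (0.0694/2)·(0.422) = +0.185 V.

+0.185 V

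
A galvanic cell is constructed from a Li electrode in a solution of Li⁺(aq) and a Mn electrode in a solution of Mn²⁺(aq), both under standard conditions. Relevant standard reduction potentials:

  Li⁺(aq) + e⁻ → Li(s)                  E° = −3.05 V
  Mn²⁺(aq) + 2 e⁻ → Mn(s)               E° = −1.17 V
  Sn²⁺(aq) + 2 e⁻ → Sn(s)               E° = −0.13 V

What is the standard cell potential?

Of the two couples in this cell, the one with the more positive reduction potential is reduced at the cathode: here that is Mn²⁺/Mn (−1.17 V); Li⁺/Li (−3.05 V) is the anode.
E°cell = E°(cathode) − E°(anode) = −1.17 − (−3.05) = +1.88 V.

+1.88 V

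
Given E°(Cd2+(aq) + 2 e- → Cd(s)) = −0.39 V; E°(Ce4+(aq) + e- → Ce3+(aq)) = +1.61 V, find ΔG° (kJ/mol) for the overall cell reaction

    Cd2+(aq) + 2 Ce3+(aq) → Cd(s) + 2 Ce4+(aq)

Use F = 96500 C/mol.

In the reaction as written Cd2+(aq) is reduced, so the Cd²⁺/Cd couple is the cathode and Ce⁴⁺/Ce³⁺ is the anode.
E°cell = −0.39 − (+1.61) = −2.00 V; balancing electrons gives n = 2.
ΔG° = −nFE°cell = −(2)(96500)(−2.00) J/mol = +386 kJ/mol.

+386 kJ/mol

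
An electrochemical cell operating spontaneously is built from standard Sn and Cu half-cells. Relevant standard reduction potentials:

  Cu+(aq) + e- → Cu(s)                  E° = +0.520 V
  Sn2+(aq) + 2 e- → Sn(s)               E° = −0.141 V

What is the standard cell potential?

Of the two couples in this cell, the one with the more positive reduction potential is reduced at the cathode: here that is Cu⁺/Cu (+0.520 V); Sn²⁺/Sn (−0.141 V) is the anode.
E°cell = E°(cathode) − E°(anode) = +0.520 − (−0.141) = +0.661 V.

+0.661 V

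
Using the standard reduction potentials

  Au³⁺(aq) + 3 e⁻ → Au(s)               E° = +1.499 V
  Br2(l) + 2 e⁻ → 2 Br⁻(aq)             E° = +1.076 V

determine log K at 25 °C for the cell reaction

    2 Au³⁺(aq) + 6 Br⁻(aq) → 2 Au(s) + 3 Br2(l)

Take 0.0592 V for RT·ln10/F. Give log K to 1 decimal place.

The Au³⁺/Au couple is reduced (cathode); E°cell = +1.499 − (+1.076) = +0.423 V with n = 6.
At equilibrium E = 0, so log K = nE°cell / 0.0592 = (6)(+0.423) / 0.0592 = 42.9.

log K = 42.9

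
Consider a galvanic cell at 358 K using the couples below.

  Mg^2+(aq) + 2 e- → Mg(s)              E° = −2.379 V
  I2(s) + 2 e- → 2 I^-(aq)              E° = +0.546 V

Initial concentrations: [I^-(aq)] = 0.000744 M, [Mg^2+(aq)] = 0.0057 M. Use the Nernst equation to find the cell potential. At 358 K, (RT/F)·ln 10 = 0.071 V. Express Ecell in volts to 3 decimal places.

+3.227 V

I₂/I⁻ is reduced (cathode, E° = +0.546 V) and Mg²⁺/Mg is oxidized (anode).
E°cell = E°cat − E°an = +0.546 − (−2.379) = +2.925 V; n = 2.
The balanced reaction is I2(s) + Mg(s) → 2 I^-(aq) + Mg^2+(aq), so Q = [I^-(aq)]^2·[Mg^2+(aq)] = 3.16×10^−9 and log Q = −8.501.
By the Nernst equation, E = +2.925 − (0.071/2)·(−8.501) = +3.227 V.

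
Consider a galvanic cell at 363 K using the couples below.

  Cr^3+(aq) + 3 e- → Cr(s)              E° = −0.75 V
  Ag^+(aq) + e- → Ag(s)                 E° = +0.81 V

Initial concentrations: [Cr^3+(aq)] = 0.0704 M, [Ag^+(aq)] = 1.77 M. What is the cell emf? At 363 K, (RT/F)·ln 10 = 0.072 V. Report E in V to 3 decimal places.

+1.606 V

The Ag⁺/Ag couple has the more positive E°, so it is the cathode; Cr³⁺/Cr is the anode.
E°cell = E°cat − E°an = +0.81 − (−0.75) = +1.56 V; n = 3.
For the overall reaction 3 Ag^+(aq) + Cr(s) → 3 Ag(s) + Cr^3+(aq), Q = [Cr^3+(aq)] / [Ag^+(aq)]^3 = 0.0127, giving log Q = −1.896.
By the Nernst equation, E = +1.56 − (0.072/3)·(−1.896) = +1.606 V.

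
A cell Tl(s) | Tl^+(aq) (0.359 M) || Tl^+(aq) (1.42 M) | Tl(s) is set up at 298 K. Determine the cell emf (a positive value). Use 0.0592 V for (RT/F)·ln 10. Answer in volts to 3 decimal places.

For a concentration cell E°cell = 0, since both electrodes use the same couple.
The compartment with the higher Tl^+(aq) concentration (1.42 M) acts as the cathode; ions are reduced there and produced at the dilute (0.359 M) anode.
With n = 1, Ecell = −(0.0592/1)·log([dilute]/[conc]) = −(0.0592/1)·log(0.359/1.42) = +0.035 V.

0.035 V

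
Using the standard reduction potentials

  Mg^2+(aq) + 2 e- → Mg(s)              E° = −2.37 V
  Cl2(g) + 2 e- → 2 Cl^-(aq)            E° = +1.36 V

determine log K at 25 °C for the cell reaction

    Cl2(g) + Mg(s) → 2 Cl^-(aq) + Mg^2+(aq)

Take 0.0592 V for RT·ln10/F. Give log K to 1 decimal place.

The Cl₂/Cl⁻ couple is reduced (cathode); E°cell = +1.36 − (−2.37) = +3.73 V with n = 2.
At equilibrium E = 0, so log K = nE°cell / 0.0592 = (2)(+3.73) / 0.0592 = 126.0.

log K = 126.0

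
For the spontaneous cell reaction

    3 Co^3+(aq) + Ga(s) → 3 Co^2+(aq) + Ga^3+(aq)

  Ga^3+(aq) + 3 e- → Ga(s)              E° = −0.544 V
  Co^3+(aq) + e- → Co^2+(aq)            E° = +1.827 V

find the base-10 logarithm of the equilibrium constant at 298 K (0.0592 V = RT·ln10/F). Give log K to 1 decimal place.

The Co³⁺/Co²⁺ couple is reduced (cathode); E°cell = +1.827 − (−0.544) = +2.371 V with n = 3.
At equilibrium E = 0, so log K = nE°cell / 0.0592 = (3)(+2.371) / 0.0592 = 120.2.

log K = 120.2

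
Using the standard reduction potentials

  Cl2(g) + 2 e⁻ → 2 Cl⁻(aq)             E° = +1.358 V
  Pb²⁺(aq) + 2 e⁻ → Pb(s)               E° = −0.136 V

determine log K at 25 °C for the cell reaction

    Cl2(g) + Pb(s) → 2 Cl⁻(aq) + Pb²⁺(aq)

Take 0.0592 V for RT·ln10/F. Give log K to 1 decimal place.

log K = 50.5

The Cl₂/Cl⁻ couple is reduced (cathode); E°cell = +1.358 − (−0.136) = +1.494 V with n = 2.
At equilibrium E = 0, so log K = nE°cell / 0.0592 = (2)(+1.494) / 0.0592 = 50.5.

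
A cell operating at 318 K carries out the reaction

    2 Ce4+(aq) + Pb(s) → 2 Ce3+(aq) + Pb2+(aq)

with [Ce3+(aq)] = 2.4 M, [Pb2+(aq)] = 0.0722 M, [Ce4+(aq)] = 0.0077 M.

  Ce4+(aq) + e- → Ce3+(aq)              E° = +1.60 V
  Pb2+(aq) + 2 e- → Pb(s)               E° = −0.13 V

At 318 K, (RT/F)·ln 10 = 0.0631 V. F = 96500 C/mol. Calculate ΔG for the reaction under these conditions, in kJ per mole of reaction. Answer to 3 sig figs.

−310 kJ/mol

With Ce⁴⁺/Ce³⁺ reduced at the cathode, E°cell = +1.60 − (−0.13) = +1.73 V and n = 2.
The reaction quotient is ([Ce3+(aq)]^2·[Pb2+(aq)]) / [Ce4+(aq)]^2 = 7.01×10^3; by Nernst, E = +1.73 − (0.0631/2)(3.846) = +1.6087 V.
ΔG = −nFE = −(2)(96500)(+1.6087) J/mol = −310 kJ/mol.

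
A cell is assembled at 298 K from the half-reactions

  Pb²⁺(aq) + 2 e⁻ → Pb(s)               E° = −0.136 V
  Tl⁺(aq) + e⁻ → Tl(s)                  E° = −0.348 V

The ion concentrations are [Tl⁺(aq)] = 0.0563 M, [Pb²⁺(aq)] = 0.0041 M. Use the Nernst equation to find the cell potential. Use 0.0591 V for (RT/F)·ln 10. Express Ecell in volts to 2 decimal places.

Pb²⁺/Pb is reduced (cathode, E° = −0.136 V) and Tl⁺/Tl is oxidized (anode).
E°cell = −0.136 − (−0.348) = +0.212 V, with n = 2 electrons transferred.
For the overall reaction Pb²⁺(aq) + 2 Tl(s) → Pb(s) + 2 Tl⁺(aq), Q = [Tl⁺(aq)]^2 / [Pb²⁺(aq)] = 0.773, giving log Q = −0.112.
Applying E = E° − (RT ln10/nF)·log Q gives +0.212 − (0.0591/2)(−0.112) = +0.22 V.

+0.22 V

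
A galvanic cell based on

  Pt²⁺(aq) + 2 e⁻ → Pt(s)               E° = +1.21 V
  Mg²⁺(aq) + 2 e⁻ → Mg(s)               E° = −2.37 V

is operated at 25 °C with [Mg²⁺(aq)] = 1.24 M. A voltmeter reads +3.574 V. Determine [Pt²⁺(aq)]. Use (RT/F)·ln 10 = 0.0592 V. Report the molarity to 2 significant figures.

0.78 M

The Pt²⁺/Pt couple has the larger reduction potential, so it is the cathode: E°cell = +1.21 − (−2.37) = +3.58 V and n = 2.
Since E = E° − (0.0592/n)·log Q, log Q = n(E° − E)/0.0592 = 0.203.
For Pt²⁺(aq) + Mg(s) → Pt(s) + Mg²⁺(aq), the reaction quotient is Q = [Mg²⁺(aq)] / [Pt²⁺(aq)].
Isolating [Pt²⁺(aq)] in Q = 10^{0.203} yields log [Pt²⁺(aq)] = −0.110, i.e. 0.78 M.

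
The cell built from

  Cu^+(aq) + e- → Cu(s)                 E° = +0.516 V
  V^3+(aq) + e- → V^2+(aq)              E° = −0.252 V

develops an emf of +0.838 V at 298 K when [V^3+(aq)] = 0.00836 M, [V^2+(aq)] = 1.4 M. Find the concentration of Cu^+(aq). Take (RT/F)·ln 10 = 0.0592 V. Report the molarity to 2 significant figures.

0.091 M

With Cu⁺/Cu at the cathode and V³⁺/V²⁺ at the anode, E°cell = +0.516 − (−0.252) = +0.768 V (n = 1).
Rearranging E = E° − (0.0592/n)·log Q gives log Q = 1(+0.768 − (+0.838))/0.0592 = −1.182.
The balanced reaction is Cu^+(aq) + V^2+(aq) → Cu(s) + V^3+(aq), so Q = [V^3+(aq)] / ([Cu^+(aq)]·[V^2+(aq)]).
Solving for the unknown gives log [Cu^+(aq)] = −1.042, so [Cu^+(aq)] ≈ 0.091 M.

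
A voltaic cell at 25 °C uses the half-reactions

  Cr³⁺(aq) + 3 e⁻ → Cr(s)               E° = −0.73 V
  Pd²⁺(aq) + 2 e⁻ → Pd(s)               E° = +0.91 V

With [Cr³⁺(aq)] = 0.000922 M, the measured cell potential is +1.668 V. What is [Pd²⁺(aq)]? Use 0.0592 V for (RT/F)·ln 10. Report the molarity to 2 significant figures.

With Pd²⁺/Pd at the cathode and Cr³⁺/Cr at the anode, E°cell = +0.91 − (−0.73) = +1.64 V (n = 6).
Since E = E° − (0.0592/n)·log Q, log Q = n(E° − E)/0.0592 = −2.838.
The balanced reaction is 3 Pd²⁺(aq) + 2 Cr(s) → 3 Pd(s) + 2 Cr³⁺(aq), so Q = [Cr³⁺(aq)]^2 / [Pd²⁺(aq)]^3.
Isolating [Pd²⁺(aq)] in Q = 10^{−2.838} yields log [Pd²⁺(aq)] = −1.078, i.e. 0.084 M.

0.084 M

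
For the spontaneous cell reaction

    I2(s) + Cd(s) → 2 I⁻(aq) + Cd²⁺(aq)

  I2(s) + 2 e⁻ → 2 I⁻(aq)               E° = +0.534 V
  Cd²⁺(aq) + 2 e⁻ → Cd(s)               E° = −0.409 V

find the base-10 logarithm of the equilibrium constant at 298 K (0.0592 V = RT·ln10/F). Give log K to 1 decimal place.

log K = 31.9

The I₂/I⁻ couple is reduced (cathode); E°cell = +0.534 − (−0.409) = +0.943 V with n = 2.
At equilibrium E = 0, so log K = nE°cell / 0.0592 = (2)(+0.943) / 0.0592 = 31.9.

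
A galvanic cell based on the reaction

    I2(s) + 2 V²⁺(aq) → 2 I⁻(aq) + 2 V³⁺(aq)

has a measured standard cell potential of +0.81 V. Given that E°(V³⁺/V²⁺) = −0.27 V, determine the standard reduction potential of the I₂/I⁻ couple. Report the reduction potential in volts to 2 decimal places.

In the reaction as written the I₂/I⁻ couple is reduced (cathode) and V³⁺/V²⁺ is oxidized (anode), so E°cell = E°(I₂/I⁻) − E°(V³⁺/V²⁺).
E°(I₂/I⁻) = E°cell + E°(anode) = +0.81 + (−0.27) = +0.54 V.

+0.54 V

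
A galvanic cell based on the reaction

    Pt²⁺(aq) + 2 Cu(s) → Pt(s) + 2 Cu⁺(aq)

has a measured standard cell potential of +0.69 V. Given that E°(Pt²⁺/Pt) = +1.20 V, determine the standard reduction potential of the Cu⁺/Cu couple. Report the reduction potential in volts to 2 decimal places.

+0.51 V

In the reaction as written the Pt²⁺/Pt couple is reduced (cathode) and Cu⁺/Cu is oxidized (anode), so E°cell = E°(Pt²⁺/Pt) − E°(Cu⁺/Cu).
E°(Cu⁺/Cu) = E°(cathode) − E°cell = +1.20 − (+0.69) = +0.51 V.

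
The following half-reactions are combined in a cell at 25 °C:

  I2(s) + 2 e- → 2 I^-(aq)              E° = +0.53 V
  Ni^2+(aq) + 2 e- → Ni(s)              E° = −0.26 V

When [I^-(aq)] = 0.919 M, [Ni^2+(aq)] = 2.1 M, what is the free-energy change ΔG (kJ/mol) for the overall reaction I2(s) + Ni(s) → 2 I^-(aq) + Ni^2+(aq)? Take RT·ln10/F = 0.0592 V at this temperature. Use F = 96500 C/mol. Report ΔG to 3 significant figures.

−151 kJ/mol

With I₂/I⁻ reduced at the cathode, E°cell = +0.53 − (−0.26) = +0.79 V and n = 2.
The reaction quotient is [I^-(aq)]^2·[Ni^2+(aq)] = 1.77; by Nernst, E = +0.79 − (0.0592/2)(0.249) = +0.7826 V.
ΔG = −nFE = −(2)(96500)(+0.7826) J/mol = −151 kJ/mol.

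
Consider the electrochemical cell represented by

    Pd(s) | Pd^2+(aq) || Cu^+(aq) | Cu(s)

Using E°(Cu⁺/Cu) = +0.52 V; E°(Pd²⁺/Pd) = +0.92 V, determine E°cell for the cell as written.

By convention the left-hand electrode in cell notation is the anode (oxidation) and the right-hand electrode is the cathode (reduction).
E°cell = E°(right) − E°(left) = +0.52 − (+0.92) = −0.40 V.
The negative sign shows that, as written, the cell would require an external voltage to drive the reaction.

−0.40 V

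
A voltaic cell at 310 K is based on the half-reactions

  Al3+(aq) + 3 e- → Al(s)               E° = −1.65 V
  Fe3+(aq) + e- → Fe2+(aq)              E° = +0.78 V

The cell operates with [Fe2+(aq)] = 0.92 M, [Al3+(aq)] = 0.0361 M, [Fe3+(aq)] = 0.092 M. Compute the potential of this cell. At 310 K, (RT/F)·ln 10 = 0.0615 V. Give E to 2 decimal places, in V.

+2.40 V

The Fe³⁺/Fe²⁺ couple has the more positive E°, so it is the cathode; Al³⁺/Al is the anode.
E°cell = E°cat − E°an = +0.78 − (−1.65) = +2.43 V; n = 3.
The balanced reaction is 3 Fe3+(aq) + Al(s) → 3 Fe2+(aq) + Al3+(aq), so Q = ([Fe2+(aq)]^3·[Al3+(aq)]) / [Fe3+(aq)]^3 = 36.1 and log Q = 1.558.
Applying E = E° − (RT ln10/nF)·log Q gives +2.43 − (0.0615/3)(1.558) = +2.40 V.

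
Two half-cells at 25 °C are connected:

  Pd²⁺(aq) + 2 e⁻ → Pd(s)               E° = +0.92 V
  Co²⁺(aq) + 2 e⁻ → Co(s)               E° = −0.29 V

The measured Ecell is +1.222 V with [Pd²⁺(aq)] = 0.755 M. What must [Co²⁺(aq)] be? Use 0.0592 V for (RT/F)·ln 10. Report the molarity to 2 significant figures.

0.30 M

With Pd²⁺/Pd at the cathode and Co²⁺/Co at the anode, E°cell = +0.92 − (−0.29) = +1.21 V (n = 2).
Since E = E° − (0.0592/n)·log Q, log Q = n(E° − E)/0.0592 = −0.405.
For Pd²⁺(aq) + Co(s) → Pd(s) + Co²⁺(aq), the reaction quotient is Q = [Co²⁺(aq)] / [Pd²⁺(aq)].
Substituting the known concentrations and solving, log [Co²⁺(aq)] = −0.527 and [Co²⁺(aq)] = 0.30 M.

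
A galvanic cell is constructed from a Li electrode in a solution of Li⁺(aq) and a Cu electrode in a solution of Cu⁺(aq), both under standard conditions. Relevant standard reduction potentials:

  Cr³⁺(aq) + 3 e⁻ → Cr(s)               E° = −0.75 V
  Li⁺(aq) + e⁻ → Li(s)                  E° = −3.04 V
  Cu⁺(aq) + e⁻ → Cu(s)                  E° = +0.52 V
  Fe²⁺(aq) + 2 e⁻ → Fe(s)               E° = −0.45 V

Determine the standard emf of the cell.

Of the two couples in this cell, the one with the more positive reduction potential is reduced at the cathode: here that is Cu⁺/Cu (+0.52 V); Li⁺/Li (−3.04 V) is the anode.
E°cell = E°(cathode) − E°(anode) = +0.52 − (−3.04) = +3.56 V.

+3.56 V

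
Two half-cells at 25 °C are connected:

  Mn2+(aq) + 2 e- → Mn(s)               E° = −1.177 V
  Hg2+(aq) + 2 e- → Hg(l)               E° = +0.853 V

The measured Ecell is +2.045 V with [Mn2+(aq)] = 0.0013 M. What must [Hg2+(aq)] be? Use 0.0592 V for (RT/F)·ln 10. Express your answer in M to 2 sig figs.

0.0042 M

The Hg²⁺/Hg couple has the larger reduction potential, so it is the cathode: E°cell = +0.853 − (−1.177) = +2.030 V and n = 2.
Since E = E° − (0.0592/n)·log Q, log Q = n(E° − E)/0.0592 = −0.507.
For Hg2+(aq) + Mn(s) → Hg(l) + Mn2+(aq), the reaction quotient is Q = [Mn2+(aq)] / [Hg2+(aq)].
Isolating [Hg2+(aq)] in Q = 10^{−0.507} yields log [Hg2+(aq)] = −2.379, i.e. 0.0042 M.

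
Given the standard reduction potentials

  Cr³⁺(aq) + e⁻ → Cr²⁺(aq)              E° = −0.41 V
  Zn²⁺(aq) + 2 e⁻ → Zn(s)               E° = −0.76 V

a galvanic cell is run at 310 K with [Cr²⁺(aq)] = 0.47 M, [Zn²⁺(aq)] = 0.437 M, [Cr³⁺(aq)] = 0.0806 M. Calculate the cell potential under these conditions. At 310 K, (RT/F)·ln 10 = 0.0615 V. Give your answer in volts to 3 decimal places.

+0.314 V

Since E°(Cr³⁺/Cr²⁺) > E°(Zn²⁺/Zn), Cr³⁺/Cr²⁺ serves as the cathode.
The standard potential is −0.41 − (−0.76) = +0.35 V and the balanced reaction transfers n = 2 electrons.
The balanced reaction is 2 Cr³⁺(aq) + Zn(s) → 2 Cr²⁺(aq) + Zn²⁺(aq), so Q = ([Cr²⁺(aq)]^2·[Zn²⁺(aq)]) / [Cr³⁺(aq)]^2 = 14.9 and log Q = 1.172.
E = E° − (0.0615/n)·log Q = +0.35 − (0.0615/2)(1.172) = +0.314 V.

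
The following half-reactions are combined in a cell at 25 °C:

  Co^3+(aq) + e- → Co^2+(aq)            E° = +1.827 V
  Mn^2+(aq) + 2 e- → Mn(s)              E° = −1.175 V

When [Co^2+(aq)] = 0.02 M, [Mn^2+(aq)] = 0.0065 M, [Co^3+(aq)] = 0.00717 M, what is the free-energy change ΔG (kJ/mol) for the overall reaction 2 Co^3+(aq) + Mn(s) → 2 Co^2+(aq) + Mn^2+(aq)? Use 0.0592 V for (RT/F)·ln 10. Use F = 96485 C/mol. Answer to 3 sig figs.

E°cell = +1.827 − (−1.175) = +3.002 V; the balanced reaction transfers n = 2 electrons.
Q = ([Co^2+(aq)]^2·[Mn^2+(aq)]) / [Co^3+(aq)]^2 = 0.0506, so log Q = −1.296 and E = +3.002 − (0.0592/2)(−1.296) = +3.0404 V.
Finally ΔG = −nFE = −(2)(96485 C/mol)(+3.0404 V) = −587 kJ/mol.

−587 kJ/mol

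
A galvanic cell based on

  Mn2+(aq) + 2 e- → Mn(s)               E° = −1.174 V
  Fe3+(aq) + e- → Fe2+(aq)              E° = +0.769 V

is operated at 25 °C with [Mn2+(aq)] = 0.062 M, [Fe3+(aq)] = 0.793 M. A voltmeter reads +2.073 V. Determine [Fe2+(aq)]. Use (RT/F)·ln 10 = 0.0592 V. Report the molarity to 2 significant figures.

With Fe³⁺/Fe²⁺ at the cathode and Mn²⁺/Mn at the anode, E°cell = +0.769 − (−1.174) = +1.943 V (n = 2).
From the Nernst equation, log Q = n(E° − E)/0.0592 = 2·(+1.943 − (+2.073))/0.0592 = −4.392.
For 2 Fe3+(aq) + Mn(s) → 2 Fe2+(aq) + Mn2+(aq), the reaction quotient is Q = ([Fe2+(aq)]^2·[Mn2+(aq)]) / [Fe3+(aq)]^2.
Substituting the known concentrations and solving, log [Fe2+(aq)] = −1.693 and [Fe2+(aq)] = 0.020 M.

0.020 M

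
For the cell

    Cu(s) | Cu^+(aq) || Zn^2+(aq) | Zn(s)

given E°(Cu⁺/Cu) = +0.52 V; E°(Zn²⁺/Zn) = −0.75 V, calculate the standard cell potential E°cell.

By convention the left-hand electrode in cell notation is the anode (oxidation) and the right-hand electrode is the cathode (reduction).
E°cell = E°(right) − E°(left) = −0.75 − (+0.52) = −1.27 V.
The negative sign shows that, as written, the cell would require an external voltage to drive the reaction.

−1.27 V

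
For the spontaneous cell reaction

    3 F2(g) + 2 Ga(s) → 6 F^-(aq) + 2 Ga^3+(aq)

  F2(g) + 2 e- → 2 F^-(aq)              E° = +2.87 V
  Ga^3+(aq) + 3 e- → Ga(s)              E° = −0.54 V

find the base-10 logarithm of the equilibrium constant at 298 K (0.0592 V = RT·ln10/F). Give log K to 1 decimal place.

log K = 345.6

The F₂/F⁻ couple is reduced (cathode); E°cell = +2.87 − (−0.54) = +3.41 V with n = 6.
At equilibrium E = 0, so log K = nE°cell / 0.0592 = (6)(+3.41) / 0.0592 = 345.6.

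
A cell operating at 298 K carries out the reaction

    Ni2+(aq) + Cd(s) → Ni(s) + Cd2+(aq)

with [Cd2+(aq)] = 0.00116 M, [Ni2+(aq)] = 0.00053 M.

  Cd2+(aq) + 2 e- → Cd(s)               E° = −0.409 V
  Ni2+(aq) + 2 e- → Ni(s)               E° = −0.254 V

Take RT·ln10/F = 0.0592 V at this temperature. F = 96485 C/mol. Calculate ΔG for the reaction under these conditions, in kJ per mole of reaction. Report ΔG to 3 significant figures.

With Ni²⁺/Ni reduced at the cathode, E°cell = −0.254 − (−0.409) = +0.155 V and n = 2.
The reaction quotient is [Cd2+(aq)] / [Ni2+(aq)] = 2.19; by Nernst, E = +0.155 − (0.0592/2)(0.340) = +0.1449 V.
Then ΔG = −nFE = −2 × 96485 × +0.1449 J/mol = −28.0 kJ/mol.

−28.0 kJ/mol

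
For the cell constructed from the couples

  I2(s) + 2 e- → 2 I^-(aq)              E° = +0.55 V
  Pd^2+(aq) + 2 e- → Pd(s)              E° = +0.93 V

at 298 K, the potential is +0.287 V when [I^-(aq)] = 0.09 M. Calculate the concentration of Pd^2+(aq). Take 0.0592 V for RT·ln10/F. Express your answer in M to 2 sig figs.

0.089 M

Pd²⁺/Pd is the cathode (higher E°); E°cell = +0.93 − (+0.55) = +0.38 V with n = 2.
From the Nernst equation, log Q = n(E° − E)/0.0592 = 2·(+0.38 − (+0.287))/0.0592 = 3.142.
For Pd^2+(aq) + 2 I^-(aq) → Pd(s) + I2(s), the reaction quotient is Q = 1 / ([Pd^2+(aq)]·[I^-(aq)]^2).
Substituting the known concentrations and solving, log [Pd^2+(aq)] = −1.050 and [Pd^2+(aq)] = 0.089 M.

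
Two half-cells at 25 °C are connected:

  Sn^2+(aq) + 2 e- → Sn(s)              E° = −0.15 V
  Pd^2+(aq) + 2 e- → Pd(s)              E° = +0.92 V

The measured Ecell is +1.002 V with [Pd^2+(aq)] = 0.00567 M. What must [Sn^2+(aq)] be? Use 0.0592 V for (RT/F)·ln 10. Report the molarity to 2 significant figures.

1.1 M

The Pd²⁺/Pd couple has the larger reduction potential, so it is the cathode: E°cell = +0.92 − (−0.15) = +1.07 V and n = 2.
Rearranging E = E° − (0.0592/n)·log Q gives log Q = 2(+1.07 − (+1.002))/0.0592 = 2.297.
Balancing electrons gives Pd^2+(aq) + Sn(s) → Pd(s) + Sn^2+(aq); thus Q = [Sn^2+(aq)] / [Pd^2+(aq)].
Solving for the unknown gives log [Sn^2+(aq)] = 0.051, so [Sn^2+(aq)] ≈ 1.1 M.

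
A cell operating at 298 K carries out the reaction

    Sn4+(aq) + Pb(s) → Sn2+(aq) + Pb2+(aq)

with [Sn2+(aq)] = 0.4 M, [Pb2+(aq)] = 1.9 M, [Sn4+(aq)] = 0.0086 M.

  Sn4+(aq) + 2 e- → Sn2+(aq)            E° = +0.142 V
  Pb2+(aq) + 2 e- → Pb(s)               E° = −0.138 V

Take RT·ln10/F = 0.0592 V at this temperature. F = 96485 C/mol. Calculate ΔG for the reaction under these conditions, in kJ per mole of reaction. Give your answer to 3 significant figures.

E°cell = +0.142 − (−0.138) = +0.280 V; the balanced reaction transfers n = 2 electrons.
Here Q = ([Sn2+(aq)]·[Pb2+(aq)]) / [Sn4+(aq)] = 88.4 (log Q = 1.946), giving E = +0.280 − (0.0592/2)·(1.946) = +0.2224 V.
ΔG = −nFE = −(2)(96485)(+0.2224) J/mol = −42.9 kJ/mol.

−42.9 kJ/mol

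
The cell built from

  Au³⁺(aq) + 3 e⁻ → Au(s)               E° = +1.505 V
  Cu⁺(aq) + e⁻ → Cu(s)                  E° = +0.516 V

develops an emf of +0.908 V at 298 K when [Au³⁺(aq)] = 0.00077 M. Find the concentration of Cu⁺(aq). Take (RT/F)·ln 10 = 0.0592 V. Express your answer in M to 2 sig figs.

With Au³⁺/Au at the cathode and Cu⁺/Cu at the anode, E°cell = +1.505 − (+0.516) = +0.989 V (n = 3).
Rearranging E = E° − (0.0592/n)·log Q gives log Q = 3(+0.989 − (+0.908))/0.0592 = 4.105.
The balanced reaction is Au³⁺(aq) + 3 Cu(s) → Au(s) + 3 Cu⁺(aq), so Q = [Cu⁺(aq)]^3 / [Au³⁺(aq)].
Solving for the unknown gives log [Cu⁺(aq)] = 0.330, so [Cu⁺(aq)] ≈ 2.1 M.

2.1 M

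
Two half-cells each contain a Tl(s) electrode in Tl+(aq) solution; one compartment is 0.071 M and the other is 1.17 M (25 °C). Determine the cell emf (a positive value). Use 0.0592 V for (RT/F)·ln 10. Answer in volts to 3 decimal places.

0.072 V

For a concentration cell E°cell = 0, since both electrodes use the same couple.
The compartment with the higher Tl+(aq) concentration (1.17 M) acts as the cathode; ions are reduced there and produced at the dilute (0.071 M) anode.
With n = 1, Ecell = −(0.0592/1)·log([dilute]/[conc]) = −(0.0592/1)·log(0.071/1.17) = +0.072 V.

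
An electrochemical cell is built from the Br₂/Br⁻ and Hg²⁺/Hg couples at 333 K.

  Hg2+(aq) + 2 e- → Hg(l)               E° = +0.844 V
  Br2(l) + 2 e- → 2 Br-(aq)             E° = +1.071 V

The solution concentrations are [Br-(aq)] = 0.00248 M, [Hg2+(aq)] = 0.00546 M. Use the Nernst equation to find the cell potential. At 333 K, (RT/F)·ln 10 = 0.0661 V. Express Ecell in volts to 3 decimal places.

The Br₂/Br⁻ couple has the more positive E°, so it is the cathode; Hg²⁺/Hg is the anode.
The standard potential is +1.071 − (+0.844) = +0.227 V and the balanced reaction transfers n = 2 electrons.
Balancing gives Br2(l) + Hg(l) → 2 Br-(aq) + Hg2+(aq); hence Q = [Br-(aq)]^2·[Hg2+(aq)] = 3.36×10^−8 (log Q = −7.474).
Applying E = E° − (RT ln10/nF)·log Q gives +0.227 − (0.0661/2)(−7.474) = +0.474 V.

+0.474 V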